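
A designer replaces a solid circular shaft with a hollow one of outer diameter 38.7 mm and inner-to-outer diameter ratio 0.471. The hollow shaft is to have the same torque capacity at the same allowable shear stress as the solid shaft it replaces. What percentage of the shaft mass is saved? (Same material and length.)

Equal τ_max and T ⇒ the solid shaft needs d_s³ = d_o³(1−k⁴), so d_s = 38.7·(1−0.471⁴)^(1/3) = 38.05 mm.
Area ratio A_h/A_s = d_o²(1−k²)/d_s² = (1−k²)/(1−k⁴)^(2/3) = 0.8048.
Mass saving = 1 − 0.8048 = 19.5 %.

19.5 %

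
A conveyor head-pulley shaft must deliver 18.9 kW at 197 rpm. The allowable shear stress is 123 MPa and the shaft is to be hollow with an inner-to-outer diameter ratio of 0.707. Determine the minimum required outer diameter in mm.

37.0 mm

ω = 2π·197/60 = 20.63 rad/s, so T = P/ω = 18.9×10³ / 20.63 = 916.2 N·m.
For a hollow shaft with d_i/d_o = 0.707: τ_max = 16T/(π d_o³ (1−k⁴)), so d_o = [16T/(π τ_allow (1−k⁴))]^(1/3) = [16·916.2/(π·1.23×10^8·0.7502)]^(1/3) = 0.03698 m.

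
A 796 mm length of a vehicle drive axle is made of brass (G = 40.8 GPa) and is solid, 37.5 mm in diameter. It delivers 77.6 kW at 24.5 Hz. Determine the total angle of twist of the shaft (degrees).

2.90°

ω = 2π·24.5 = 153.9 rad/s, so T = P/ω = 77.6×10³ / 153.9 = 504.1 N·m.
J = πd⁴/32 = π(0.0375)⁴/32 = 1.941×10^-7 m⁴.
θ = T·L/(G·J) = 504.1 × 0.796 / (40.8×10⁹ × 1.941×10^-7) = 0.05066 rad.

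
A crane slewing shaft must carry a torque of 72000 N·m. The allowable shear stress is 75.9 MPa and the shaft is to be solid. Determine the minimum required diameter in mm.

169 mm

For a solid shaft τ_max = 16T/(πd³), so d = (16T/(π τ_allow))^(1/3) = (16·72000/(π·7.59×10^7))^(1/3) = 0.1691 m.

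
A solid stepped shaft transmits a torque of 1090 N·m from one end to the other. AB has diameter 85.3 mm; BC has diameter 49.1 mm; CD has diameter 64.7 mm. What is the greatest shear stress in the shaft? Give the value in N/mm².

46.9 N/mm²

Under the same torque, τ_max = 16T/(πd³) is largest where d is smallest — segment BC (d = 49.1 mm).
τ_max = 16·1090/(π·(0.0491)³) = 4.690×10^7 Pa.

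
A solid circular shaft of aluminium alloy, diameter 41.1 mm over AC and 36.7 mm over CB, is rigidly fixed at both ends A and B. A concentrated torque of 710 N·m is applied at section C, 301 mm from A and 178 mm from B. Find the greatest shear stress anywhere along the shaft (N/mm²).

Compatibility: T_A·a/J_AC = T_B·b/J_CB with T_A + T_B = T₀.
J_AC = 2.80×10^-7 m⁴, J_CB = 1.78×10^-7 m⁴, so T_A = T₀·(J_AC/a)/((J_AC/a)+(J_CB/b)) = 342.2 N·m, T_B = 367.8 N·m.
τ in each portion: τ_AC = 2.51×10^7 Pa, τ_CB = 3.79×10^7 Pa; maximum is in CB.
τ_max = T_CB·r/J = 367.8·0.0184/1.78×10^-7 = 3.790×10^7 Pa.

37.9 N/mm²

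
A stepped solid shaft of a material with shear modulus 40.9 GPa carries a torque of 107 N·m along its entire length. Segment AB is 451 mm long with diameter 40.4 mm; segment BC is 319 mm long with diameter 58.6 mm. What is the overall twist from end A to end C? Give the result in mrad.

J_AB = π(0.0404)⁴/32 = 2.62×10^-7 m⁴; J_BC = π(0.0586)⁴/32 = 1.16×10^-6 m⁴.
θ = (T/G)·Σ L_i/J_i = (107.0/40.9×10⁹)·(0.451/2.62×10^-7 + 0.319/1.16×10^-6) = 5.232×10^-3 rad.

5.23 mrad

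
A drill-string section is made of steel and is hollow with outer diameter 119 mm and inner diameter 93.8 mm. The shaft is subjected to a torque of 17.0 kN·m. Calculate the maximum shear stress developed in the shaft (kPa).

83700 kPa

J = π(d_o⁴ − d_i⁴)/32 = π(0.119⁴ − 0.0938⁴)/32 = 1.209×10^-5 m⁴.
τ_max = T·r/J = 17000 × 0.0595 / 1.209×10^-5 = 8.368×10^7 Pa.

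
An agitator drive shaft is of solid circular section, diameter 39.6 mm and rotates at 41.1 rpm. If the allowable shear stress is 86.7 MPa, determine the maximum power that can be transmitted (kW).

J = πd⁴/32 = π(0.0396)⁴/32 = 2.414×10^-7 m⁴.
T_max = τ_allow·J/r = 8.67×10^7 × 2.414×10^-7 / 0.0198 = 1057 N·m.
ω = 2π·41.1/60 = 4.304 rad/s, so P_max = T_max·ω = 4550 W.

4.55 kW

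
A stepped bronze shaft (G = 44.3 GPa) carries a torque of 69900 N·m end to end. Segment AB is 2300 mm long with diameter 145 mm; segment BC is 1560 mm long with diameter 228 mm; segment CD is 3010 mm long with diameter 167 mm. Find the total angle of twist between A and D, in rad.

J_AB = π(0.145)⁴/32 = 4.34×10^-5 m⁴; J_BC = π(0.228)⁴/32 = 2.65×10^-4 m⁴; J_CD = π(0.167)⁴/32 = 7.64×10^-5 m⁴.
θ = (T/G)·Σ L_i/J_i = (69900/44.3×10⁹)·(2.30/4.34×10^-5 + 1.56/2.65×10^-4 + 3.01/7.64×10^-5) = 0.1551 rad.

0.155 rad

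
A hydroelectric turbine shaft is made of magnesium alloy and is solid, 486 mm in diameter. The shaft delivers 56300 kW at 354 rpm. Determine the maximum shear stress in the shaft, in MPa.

ω = 2π·354/60 = 37.07 rad/s, so T = P/ω = 56300×10³ / 37.07 = 1.519e6 N·m.
J = πd⁴/32 = π(0.486)⁴/32 = 5.477×10^-3 m⁴.
τ_max = T·r/J = 1.519e6 × 0.243 / 5.477×10^-3 = 6.738×10^7 Pa.

67.4 MPa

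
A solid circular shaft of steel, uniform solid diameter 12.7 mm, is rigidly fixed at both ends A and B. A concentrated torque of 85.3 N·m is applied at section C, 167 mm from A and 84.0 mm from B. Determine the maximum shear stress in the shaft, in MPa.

With uniform GJ and both ends fixed, compatibility θ_AC = θ_CB gives T_A·a = T_B·b, together with T_A + T_B = T₀.
T_A = T₀·b/(a+b) = 85.30·84.0/251.0 = 28.55 N·m; T_B = 56.75 N·m.
τ in each portion: τ_AC = 7.10×10^7 Pa, τ_CB = 1.41×10^8 Pa; maximum is in CB.
τ_max = T_CB·r/J = 56.75·0.00635/2.55×10^-9 = 1.411×10^8 Pa.

141 MPa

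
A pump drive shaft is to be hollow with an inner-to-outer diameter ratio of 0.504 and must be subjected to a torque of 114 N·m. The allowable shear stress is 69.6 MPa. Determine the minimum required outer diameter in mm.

For a hollow shaft with d_i/d_o = 0.504: τ_max = 16T/(π d_o³ (1−k⁴)), so d_o = [16T/(π τ_allow (1−k⁴))]^(1/3) = [16·114.0/(π·6.96×10^7·0.9355)]^(1/3) = 0.02074 m.

20.7 mm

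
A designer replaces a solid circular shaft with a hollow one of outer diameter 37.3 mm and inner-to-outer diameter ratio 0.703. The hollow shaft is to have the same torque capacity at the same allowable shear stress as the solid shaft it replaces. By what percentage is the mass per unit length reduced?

39.0 %

Equal τ_max and T ⇒ the solid shaft needs d_s³ = d_o³(1−k⁴), so d_s = 37.3·(1−0.703⁴)^(1/3) = 33.98 mm.
Area ratio A_h/A_s = d_o²(1−k²)/d_s² = (1−k²)/(1−k⁴)^(2/3) = 0.6096.
Mass saving = 1 − 0.6096 = 39.0 %.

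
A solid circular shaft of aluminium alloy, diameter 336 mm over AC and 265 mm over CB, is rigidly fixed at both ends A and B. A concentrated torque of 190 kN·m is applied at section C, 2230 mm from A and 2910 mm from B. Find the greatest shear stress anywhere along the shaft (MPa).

19.7 MPa

Compatibility: T_A·a/J_AC = T_B·b/J_CB with T_A + T_B = T₀.
J_AC = 1.25×10^-3 m⁴, J_CB = 4.84×10^-4 m⁴, so T_A = T₀·(J_AC/a)/((J_AC/a)+(J_CB/b)) = 146500 N·m, T_B = 43450 N·m.
τ in each portion: τ_AC = 1.97×10^7 Pa, τ_CB = 1.19×10^7 Pa; maximum is in AC.
τ_max = T_AC·r/J = 146500·0.168/1.25×10^-3 = 1.968×10^7 Pa.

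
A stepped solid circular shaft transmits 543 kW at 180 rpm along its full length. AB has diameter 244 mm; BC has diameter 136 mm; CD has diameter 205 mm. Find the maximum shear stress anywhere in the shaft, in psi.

8460 psi

ω = 2π·180/60 = 18.85 rad/s, so T = P/ω = 543×10³ / 18.85 = 28810 N·m.
Under the same torque, τ_max = 16T/(πd³) is largest where d is smallest — segment BC (d = 136 mm).
τ_max = 16·28810/(π·(0.136)³) = 5.832×10^7 Pa.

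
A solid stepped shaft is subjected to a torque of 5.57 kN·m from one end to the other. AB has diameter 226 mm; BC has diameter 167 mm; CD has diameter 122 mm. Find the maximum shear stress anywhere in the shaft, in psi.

Under the same torque, τ_max = 16T/(πd³) is largest where d is smallest — segment CD (d = 122 mm).
τ_max = 16·5570/(π·(0.122)³) = 1.562×10^7 Pa.

2270 psi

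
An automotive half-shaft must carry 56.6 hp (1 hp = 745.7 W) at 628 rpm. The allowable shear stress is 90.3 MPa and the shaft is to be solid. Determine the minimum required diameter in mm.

33.1 mm

ω = 2π·628/60 = 65.76 rad/s, so T = P/ω = 56.6×745.7 / 65.76 = 641.8 N·m.
For a solid shaft τ_max = 16T/(πd³), so d = (16T/(π τ_allow))^(1/3) = (16·641.8/(π·9.03×10^7))^(1/3) = 0.03308 m.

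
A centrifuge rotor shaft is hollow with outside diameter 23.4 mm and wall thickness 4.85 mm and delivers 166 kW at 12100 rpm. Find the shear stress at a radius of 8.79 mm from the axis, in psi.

ω = 2π·12100/60 = 1267 rad/s, so T = P/ω = 166×10³ / 1267 = 131.0 N·m.
J = π(d_o⁴ − d_i⁴)/32 = π(0.0234⁴ − 0.0137⁴)/32 = 2.598×10^-8 m⁴.
Shear stress varies linearly with radius: τ = T·r/J = 131.0 × 0.00879 / 2.598×10^-8 = 4.433×10^7 Pa.

6430 psi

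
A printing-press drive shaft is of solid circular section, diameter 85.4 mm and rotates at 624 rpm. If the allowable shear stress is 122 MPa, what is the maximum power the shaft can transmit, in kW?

975 kW

J = πd⁴/32 = π(0.0854)⁴/32 = 5.222×10^-6 m⁴.
T_max = τ_allow·J/r = 1.22×10^8 × 5.222×10^-6 / 0.0427 = 14920 N·m.
ω = 2π·624/60 = 65.35 rad/s, so P_max = T_max·ω = 9.749×10^5 W.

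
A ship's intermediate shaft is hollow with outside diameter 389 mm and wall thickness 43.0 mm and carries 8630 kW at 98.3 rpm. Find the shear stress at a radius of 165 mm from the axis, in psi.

ω = 2π·98.3/60 = 10.29 rad/s, so T = P/ω = 8630×10³ / 10.29 = 838400 N·m.
J = π(d_o⁴ − d_i⁴)/32 = π(0.389⁴ − 0.303⁴)/32 = 1.421×10^-3 m⁴.
Shear stress varies linearly with radius: τ = T·r/J = 838400 × 0.165 / 1.421×10^-3 = 9.738×10^7 Pa.

14100 psi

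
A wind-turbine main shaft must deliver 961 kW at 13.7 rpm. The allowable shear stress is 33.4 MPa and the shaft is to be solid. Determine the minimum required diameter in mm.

ω = 2π·13.7/60 = 1.435 rad/s, so T = P/ω = 961×10³ / 1.435 = 669800 N·m.
For a solid shaft τ_max = 16T/(πd³), so d = (16T/(π τ_allow))^(1/3) = (16·669800/(π·3.34×10^7))^(1/3) = 0.4674 m.

467 mm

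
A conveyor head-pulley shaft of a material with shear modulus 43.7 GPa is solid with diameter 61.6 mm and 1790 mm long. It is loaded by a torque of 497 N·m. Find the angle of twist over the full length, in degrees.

0.825°

J = πd⁴/32 = π(0.0616)⁴/32 = 1.414×10^-6 m⁴.
θ = T·L/(G·J) = 497.0 × 1.79 / (43.7×10⁹ × 1.414×10^-6) = 0.01440 rad.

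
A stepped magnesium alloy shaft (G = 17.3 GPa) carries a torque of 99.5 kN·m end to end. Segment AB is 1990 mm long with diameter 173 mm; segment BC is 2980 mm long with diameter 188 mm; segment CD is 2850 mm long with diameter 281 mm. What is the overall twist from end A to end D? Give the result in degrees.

17.0°

J_AB = π(0.173)⁴/32 = 8.79×10^-5 m⁴; J_BC = π(0.188)⁴/32 = 1.23×10^-4 m⁴; J_CD = π(0.281)⁴/32 = 6.12×10^-4 m⁴.
θ = (T/G)·Σ L_i/J_i = (99500/17.3×10⁹)·(1.99/8.79×10^-5 + 2.98/1.23×10^-4 + 2.85/6.12×10^-4) = 0.2967 rad.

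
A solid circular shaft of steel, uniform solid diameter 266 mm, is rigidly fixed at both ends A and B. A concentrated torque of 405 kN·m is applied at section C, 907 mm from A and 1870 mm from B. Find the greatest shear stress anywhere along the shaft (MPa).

With uniform GJ and both ends fixed, compatibility θ_AC = θ_CB gives T_A·a = T_B·b, together with T_A + T_B = T₀.
T_A = T₀·b/(a+b) = 405000·1870/2777 = 272700 N·m; T_B = 132300 N·m.
τ in each portion: τ_AC = 7.38×10^7 Pa, τ_CB = 3.58×10^7 Pa; maximum is in AC.
τ_max = T_AC·r/J = 272700·0.133/4.92×10^-4 = 7.380×10^7 Pa.

73.8 MPa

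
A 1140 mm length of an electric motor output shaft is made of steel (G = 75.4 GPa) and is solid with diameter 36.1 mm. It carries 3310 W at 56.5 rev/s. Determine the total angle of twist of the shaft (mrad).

0.845 mrad

ω = 2π·56.5 = 355.0 rad/s, so T = P/ω = 3310 / 355.0 = 9.324 N·m.
J = πd⁴/32 = π(0.0361)⁴/32 = 1.667×10^-7 m⁴.
θ = T·L/(G·J) = 9.324 × 1.14 / (75.4×10⁹ × 1.667×10^-7) = 8.455×10^-4 rad.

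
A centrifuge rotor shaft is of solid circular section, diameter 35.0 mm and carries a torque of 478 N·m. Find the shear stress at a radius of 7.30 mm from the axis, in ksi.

J = πd⁴/32 = π(0.0350)⁴/32 = 1.473×10^-7 m⁴.
Shear stress varies linearly with radius: τ = T·r/J = 478.0 × 0.00730 / 1.473×10^-7 = 2.369×10^7 Pa.

3.44 ksi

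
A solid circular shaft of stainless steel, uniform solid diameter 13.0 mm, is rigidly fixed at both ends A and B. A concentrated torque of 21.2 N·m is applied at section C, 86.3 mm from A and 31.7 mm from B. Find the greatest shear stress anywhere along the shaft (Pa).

With uniform GJ and both ends fixed, compatibility θ_AC = θ_CB gives T_A·a = T_B·b, together with T_A + T_B = T₀.
T_A = T₀·b/(a+b) = 21.20·31.7/118.0 = 5.695 N·m; T_B = 15.50 N·m.
τ in each portion: τ_AC = 1.32×10^7 Pa, τ_CB = 3.59×10^7 Pa; maximum is in CB.
τ_max = T_CB·r/J = 15.50·0.00650/2.80×10^-9 = 3.594×10^7 Pa.

3.59e7 Pa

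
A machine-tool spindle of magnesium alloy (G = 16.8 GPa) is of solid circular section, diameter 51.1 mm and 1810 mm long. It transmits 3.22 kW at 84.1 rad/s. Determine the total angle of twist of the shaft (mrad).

6.16 mrad

ω = 84.1 rad/s, so T = P/ω = 3.22×10³ / 84.10 = 38.29 N·m.
J = πd⁴/32 = π(0.0511)⁴/32 = 6.694×10^-7 m⁴.
θ = T·L/(G·J) = 38.29 × 1.81 / (16.8×10⁹ × 6.694×10^-7) = 6.162×10^-3 rad.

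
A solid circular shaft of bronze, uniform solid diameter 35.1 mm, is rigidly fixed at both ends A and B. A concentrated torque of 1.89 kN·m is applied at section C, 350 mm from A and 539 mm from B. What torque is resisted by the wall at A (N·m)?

With uniform GJ and both ends fixed, compatibility θ_AC = θ_CB gives T_A·a = T_B·b, together with T_A + T_B = T₀.
T_A = T₀·b/(a+b) = 1890·539/889.0 = 1146 N·m; T_B = 744.1 N·m.

1150 N·m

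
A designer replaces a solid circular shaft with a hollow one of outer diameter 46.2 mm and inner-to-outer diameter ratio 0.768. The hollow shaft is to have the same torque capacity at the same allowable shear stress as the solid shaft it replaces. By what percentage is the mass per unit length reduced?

45.5 %

Equal τ_max and T ⇒ the solid shaft needs d_s³ = d_o³(1−k⁴), so d_s = 46.2·(1−0.768⁴)^(1/3) = 40.06 mm.
Area ratio A_h/A_s = d_o²(1−k²)/d_s² = (1−k²)/(1−k⁴)^(2/3) = 0.5455.
Mass saving = 1 − 0.5455 = 45.5 %.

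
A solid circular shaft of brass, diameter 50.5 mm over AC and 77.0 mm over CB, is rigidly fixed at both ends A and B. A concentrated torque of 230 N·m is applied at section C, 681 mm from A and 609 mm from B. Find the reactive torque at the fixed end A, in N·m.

32.7 N·m

Compatibility: T_A·a/J_AC = T_B·b/J_CB with T_A + T_B = T₀.
J_AC = 6.39×10^-7 m⁴, J_CB = 3.45×10^-6 m⁴, so T_A = T₀·(J_AC/a)/((J_AC/a)+(J_CB/b)) = 32.65 N·m, T_B = 197.3 N·m.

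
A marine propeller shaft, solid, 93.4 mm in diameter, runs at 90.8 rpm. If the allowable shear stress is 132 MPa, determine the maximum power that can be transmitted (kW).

201 kW

J = πd⁴/32 = π(0.0934)⁴/32 = 7.471×10^-6 m⁴.
T_max = τ_allow·J/r = 1.32×10^8 × 7.471×10^-6 / 0.0467 = 21120 N·m.
ω = 2π·90.8/60 = 9.509 rad/s, so P_max = T_max·ω = 2.008×10^5 W.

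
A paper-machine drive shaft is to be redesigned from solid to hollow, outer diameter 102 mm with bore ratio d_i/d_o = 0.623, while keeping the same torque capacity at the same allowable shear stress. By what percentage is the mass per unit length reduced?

31.8 %

Equal τ_max and T ⇒ the solid shaft needs d_s³ = d_o³(1−k⁴), so d_s = 102·(1−0.623⁴)^(1/3) = 96.60 mm.
Area ratio A_h/A_s = d_o²(1−k²)/d_s² = (1−k²)/(1−k⁴)^(2/3) = 0.6822.
Mass saving = 1 − 0.6822 = 31.8 %.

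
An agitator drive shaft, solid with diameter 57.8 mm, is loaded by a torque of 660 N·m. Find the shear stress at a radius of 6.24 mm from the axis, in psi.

J = πd⁴/32 = π(0.0578)⁴/32 = 1.096×10^-6 m⁴.
Shear stress varies linearly with radius: τ = T·r/J = 660.0 × 0.00624 / 1.096×10^-6 = 3.759×10^6 Pa.

545 psi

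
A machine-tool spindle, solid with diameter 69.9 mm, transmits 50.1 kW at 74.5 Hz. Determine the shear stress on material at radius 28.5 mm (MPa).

1.30 MPa

ω = 2π·74.5 = 468.1 rad/s, so T = P/ω = 50.1×10³ / 468.1 = 107.0 N·m.
J = πd⁴/32 = π(0.0699)⁴/32 = 2.344×10^-6 m⁴.
Shear stress varies linearly with radius: τ = T·r/J = 107.0 × 0.0285 / 2.344×10^-6 = 1.301×10^6 Pa.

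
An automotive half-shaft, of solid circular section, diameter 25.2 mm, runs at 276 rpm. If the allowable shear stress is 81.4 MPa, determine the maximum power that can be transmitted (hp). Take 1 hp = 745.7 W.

9.91 hp

J = πd⁴/32 = π(0.0252)⁴/32 = 3.959×10^-8 m⁴.
T_max = τ_allow·J/r = 8.14×10^7 × 3.959×10^-8 / 0.0126 = 255.8 N·m.
ω = 2π·276/60 = 28.90 rad/s, so P_max = T_max·ω = 7393 W.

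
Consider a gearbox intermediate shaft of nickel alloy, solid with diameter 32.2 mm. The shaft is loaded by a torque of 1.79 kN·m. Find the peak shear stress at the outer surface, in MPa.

J = πd⁴/32 = π(0.0322)⁴/32 = 1.055×10^-7 m⁴.
τ_max = T·r/J = 1790 × 0.0161 / 1.055×10^-7 = 2.731×10^8 Pa.

273 MPa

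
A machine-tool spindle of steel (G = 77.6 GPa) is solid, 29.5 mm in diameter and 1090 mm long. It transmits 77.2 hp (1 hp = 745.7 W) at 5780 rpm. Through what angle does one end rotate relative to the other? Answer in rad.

0.0180 rad

ω = 2π·5780/60 = 605.3 rad/s, so T = P/ω = 77.2×745.7 / 605.3 = 95.11 N·m.
J = πd⁴/32 = π(0.0295)⁴/32 = 7.435×10^-8 m⁴.
θ = T·L/(G·J) = 95.11 × 1.09 / (77.6×10⁹ × 7.435×10^-8) = 0.01797 rad.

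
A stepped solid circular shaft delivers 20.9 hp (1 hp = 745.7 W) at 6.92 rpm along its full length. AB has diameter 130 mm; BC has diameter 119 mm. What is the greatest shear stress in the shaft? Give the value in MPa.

65.0 MPa

ω = 2π·6.92/60 = 0.7247 rad/s, so T = P/ω = 20.9×745.7 / 0.7247 = 21510 N·m.
Under the same torque, τ_max = 16T/(πd³) is largest where d is smallest — segment BC (d = 119 mm).
τ_max = 16·21510/(π·(0.119)³) = 6.500×10^7 Pa.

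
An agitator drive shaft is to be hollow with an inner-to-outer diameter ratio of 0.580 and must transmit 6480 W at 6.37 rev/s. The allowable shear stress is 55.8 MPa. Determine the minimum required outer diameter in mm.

ω = 2π·6.37 = 40.02 rad/s, so T = P/ω = 6480 / 40.02 = 161.9 N·m.
For a hollow shaft with d_i/d_o = 0.580: τ_max = 16T/(π d_o³ (1−k⁴)), so d_o = [16T/(π τ_allow (1−k⁴))]^(1/3) = [16·161.9/(π·5.58×10^7·0.8868)]^(1/3) = 0.02554 m.

25.5 mm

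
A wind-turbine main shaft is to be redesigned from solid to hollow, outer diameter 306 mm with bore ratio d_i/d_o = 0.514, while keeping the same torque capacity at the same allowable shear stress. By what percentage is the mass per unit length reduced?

22.8 %

Equal τ_max and T ⇒ the solid shaft needs d_s³ = d_o³(1−k⁴), so d_s = 306·(1−0.514⁴)^(1/3) = 298.7 mm.
Area ratio A_h/A_s = d_o²(1−k²)/d_s² = (1−k²)/(1−k⁴)^(2/3) = 0.7722.
Mass saving = 1 − 0.7722 = 22.8 %.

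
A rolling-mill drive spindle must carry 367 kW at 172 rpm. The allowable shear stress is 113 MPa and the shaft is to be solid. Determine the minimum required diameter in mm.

ω = 2π·172/60 = 18.01 rad/s, so T = P/ω = 367×10³ / 18.01 = 20380 N·m.
For a solid shaft τ_max = 16T/(πd³), so d = (16T/(π τ_allow))^(1/3) = (16·20380/(π·1.13×10^8))^(1/3) = 0.09720 m.

97.2 mm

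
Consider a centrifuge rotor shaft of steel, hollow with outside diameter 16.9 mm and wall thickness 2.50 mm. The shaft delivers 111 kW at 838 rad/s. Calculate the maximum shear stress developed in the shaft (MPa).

ω = 838 rad/s, so T = P/ω = 111×10³ / 838.0 = 132.5 N·m.
J = π(d_o⁴ − d_i⁴)/32 = π(0.0169⁴ − 0.0119⁴)/32 = 6.040×10^-9 m⁴.
τ_max = T·r/J = 132.5 × 0.00845 / 6.040×10^-9 = 1.853×10^8 Pa.

185 MPa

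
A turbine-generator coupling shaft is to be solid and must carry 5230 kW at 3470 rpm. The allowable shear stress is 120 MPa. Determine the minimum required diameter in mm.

ω = 2π·3470/60 = 363.4 rad/s, so T = P/ω = 5230×10³ / 363.4 = 14390 N·m.
For a solid shaft τ_max = 16T/(πd³), so d = (16T/(π τ_allow))^(1/3) = (16·14390/(π·1.20×10^8))^(1/3) = 0.08485 m.

84.8 mm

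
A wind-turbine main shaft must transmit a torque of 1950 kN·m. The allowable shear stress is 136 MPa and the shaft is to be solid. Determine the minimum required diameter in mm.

For a solid shaft τ_max = 16T/(πd³), so d = (16T/(π τ_allow))^(1/3) = (16·1.950e6/(π·1.36×10^8))^(1/3) = 0.4180 m.

418 mm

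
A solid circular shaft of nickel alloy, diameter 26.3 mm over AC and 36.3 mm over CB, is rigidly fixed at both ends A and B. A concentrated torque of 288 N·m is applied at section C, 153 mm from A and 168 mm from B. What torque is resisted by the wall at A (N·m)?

Compatibility: T_A·a/J_AC = T_B·b/J_CB with T_A + T_B = T₀.
J_AC = 4.70×10^-8 m⁴, J_CB = 1.70×10^-7 m⁴, so T_A = T₀·(J_AC/a)/((J_AC/a)+(J_CB/b)) = 66.90 N·m, T_B = 221.1 N·m.

66.9 N·m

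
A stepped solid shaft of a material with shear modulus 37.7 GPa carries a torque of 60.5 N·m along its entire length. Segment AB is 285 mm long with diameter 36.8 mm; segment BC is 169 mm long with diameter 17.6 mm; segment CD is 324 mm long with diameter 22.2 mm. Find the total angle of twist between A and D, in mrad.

J_AB = π(0.0368)⁴/32 = 1.80×10^-7 m⁴; J_BC = π(0.0176)⁴/32 = 9.42×10^-9 m⁴; J_CD = π(0.0222)⁴/32 = 2.38×10^-8 m⁴.
θ = (T/G)·Σ L_i/J_i = (60.50/37.7×10⁹)·(0.285/1.80×10^-7 + 0.169/9.42×10^-9 + 0.324/2.38×10^-8) = 0.05314 rad.

53.1 mrad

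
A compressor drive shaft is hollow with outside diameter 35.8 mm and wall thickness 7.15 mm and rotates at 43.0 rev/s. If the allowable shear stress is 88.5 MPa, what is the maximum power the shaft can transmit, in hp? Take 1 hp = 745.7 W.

J = π(d_o⁴ − d_i⁴)/32 = π(0.0358⁴ − 0.0215⁴)/32 = 1.403×10^-7 m⁴.
T_max = τ_allow·J/r = 8.85×10^7 × 1.403×10^-7 / 0.0179 = 693.6 N·m.
ω = 2π·43.0 = 270.2 rad/s, so P_max = T_max·ω = 1.874×10^5 W.

251 hp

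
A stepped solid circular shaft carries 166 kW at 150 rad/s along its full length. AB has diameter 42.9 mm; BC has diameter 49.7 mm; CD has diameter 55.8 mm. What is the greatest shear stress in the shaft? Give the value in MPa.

71.4 MPa

ω = 150 rad/s, so T = P/ω = 166×10³ / 150.0 = 1107 N·m.
Under the same torque, τ_max = 16T/(πd³) is largest where d is smallest — segment AB (d = 42.9 mm).
τ_max = 16·1107/(π·(0.0429)³) = 7.139×10^7 Pa.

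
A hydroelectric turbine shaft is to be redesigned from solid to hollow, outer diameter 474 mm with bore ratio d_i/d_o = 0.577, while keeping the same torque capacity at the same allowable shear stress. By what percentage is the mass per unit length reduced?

27.9 %

Equal τ_max and T ⇒ the solid shaft needs d_s³ = d_o³(1−k⁴), so d_s = 474·(1−0.577⁴)^(1/3) = 455.8 mm.
Area ratio A_h/A_s = d_o²(1−k²)/d_s² = (1−k²)/(1−k⁴)^(2/3) = 0.7214.
Mass saving = 1 − 0.7214 = 27.9 %.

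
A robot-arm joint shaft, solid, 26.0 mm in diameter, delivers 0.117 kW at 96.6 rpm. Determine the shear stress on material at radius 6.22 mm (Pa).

ω = 2π·96.6/60 = 10.12 rad/s, so T = P/ω = 0.117×10³ / 10.12 = 11.57 N·m.
J = πd⁴/32 = π(0.0260)⁴/32 = 4.486×10^-8 m⁴.
Shear stress varies linearly with radius: τ = T·r/J = 11.57 × 0.00622 / 4.486×10^-8 = 1.604×10^6 Pa.

1.60e6 Pa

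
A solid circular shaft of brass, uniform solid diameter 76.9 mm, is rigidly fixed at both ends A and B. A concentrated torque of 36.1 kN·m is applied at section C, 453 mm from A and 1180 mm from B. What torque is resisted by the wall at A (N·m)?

26100 N·m

With uniform GJ and both ends fixed, compatibility θ_AC = θ_CB gives T_A·a = T_B·b, together with T_A + T_B = T₀.
T_A = T₀·b/(a+b) = 36100·1180/1633 = 26090 N·m; T_B = 10010 N·m.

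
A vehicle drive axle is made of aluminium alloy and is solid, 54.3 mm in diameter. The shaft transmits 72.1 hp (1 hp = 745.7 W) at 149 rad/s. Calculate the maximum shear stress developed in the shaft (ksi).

1.66 ksi

ω = 149 rad/s, so T = P/ω = 72.1×745.7 / 149.0 = 360.8 N·m.
J = πd⁴/32 = π(0.0543)⁴/32 = 8.535×10^-7 m⁴.
τ_max = T·r/J = 360.8 × 0.0271 / 8.535×10^-7 = 1.148×10^7 Pa.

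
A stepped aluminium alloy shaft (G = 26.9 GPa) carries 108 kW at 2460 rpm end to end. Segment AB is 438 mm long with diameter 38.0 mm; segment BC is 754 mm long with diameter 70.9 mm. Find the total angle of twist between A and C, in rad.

0.0381 rad

ω = 2π·2460/60 = 257.6 rad/s, so T = P/ω = 108×10³ / 257.6 = 419.2 N·m.
J_AB = π(0.0380)⁴/32 = 2.05×10^-7 m⁴; J_BC = π(0.0709)⁴/32 = 2.48×10^-6 m⁴.
θ = (T/G)·Σ L_i/J_i = (419.2/26.9×10⁹)·(0.438/2.05×10^-7 + 0.754/2.48×10^-6) = 0.03808 rad.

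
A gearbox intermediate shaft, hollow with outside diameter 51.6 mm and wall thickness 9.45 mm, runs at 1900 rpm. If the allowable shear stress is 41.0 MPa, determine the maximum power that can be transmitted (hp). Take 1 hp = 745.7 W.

248 hp

J = π(d_o⁴ − d_i⁴)/32 = π(0.0516⁴ − 0.0327⁴)/32 = 5.837×10^-7 m⁴.
T_max = τ_allow·J/r = 4.10×10^7 × 5.837×10^-7 / 0.0258 = 927.6 N·m.
ω = 2π·1900/60 = 199.0 rad/s, so P_max = T_max·ω = 1.846×10^5 W.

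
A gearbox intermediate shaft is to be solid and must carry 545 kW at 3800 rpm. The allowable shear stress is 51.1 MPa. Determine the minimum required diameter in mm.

ω = 2π·3800/60 = 397.9 rad/s, so T = P/ω = 545×10³ / 397.9 = 1370 N·m.
For a solid shaft τ_max = 16T/(πd³), so d = (16T/(π τ_allow))^(1/3) = (16·1370/(π·5.11×10^7))^(1/3) = 0.05149 m.

51.5 mm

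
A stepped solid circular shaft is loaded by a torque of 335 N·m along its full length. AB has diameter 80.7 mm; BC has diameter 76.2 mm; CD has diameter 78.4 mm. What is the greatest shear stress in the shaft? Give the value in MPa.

3.86 MPa

Under the same torque, τ_max = 16T/(πd³) is largest where d is smallest — segment BC (d = 76.2 mm).
τ_max = 16·335.0/(π·(0.0762)³) = 3.856×10^6 Pa.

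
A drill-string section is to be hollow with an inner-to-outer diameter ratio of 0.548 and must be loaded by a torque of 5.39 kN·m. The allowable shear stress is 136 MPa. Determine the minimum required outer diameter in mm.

For a hollow shaft with d_i/d_o = 0.548: τ_max = 16T/(π d_o³ (1−k⁴)), so d_o = [16T/(π τ_allow (1−k⁴))]^(1/3) = [16·5390/(π·1.36×10^8·0.9098)]^(1/3) = 0.06054 m.

60.5 mm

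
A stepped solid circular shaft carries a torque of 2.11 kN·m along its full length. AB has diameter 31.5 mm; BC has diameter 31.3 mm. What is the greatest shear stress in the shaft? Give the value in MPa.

350 MPa

Under the same torque, τ_max = 16T/(πd³) is largest where d is smallest — segment BC (d = 31.3 mm).
τ_max = 16·2110/(π·(0.0313)³) = 3.504×10^8 Pa.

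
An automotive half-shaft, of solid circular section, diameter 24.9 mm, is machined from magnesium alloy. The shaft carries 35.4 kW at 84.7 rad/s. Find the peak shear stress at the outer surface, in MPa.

138 MPa

ω = 84.7 rad/s, so T = P/ω = 35.4×10³ / 84.70 = 417.9 N·m.
J = πd⁴/32 = π(0.0249)⁴/32 = 3.774×10^-8 m⁴.
τ_max = T·r/J = 417.9 × 0.0124 / 3.774×10^-8 = 1.379×10^8 Pa.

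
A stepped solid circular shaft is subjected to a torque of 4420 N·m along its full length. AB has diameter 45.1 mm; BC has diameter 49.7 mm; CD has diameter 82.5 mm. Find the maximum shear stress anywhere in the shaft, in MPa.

245 MPa

Under the same torque, τ_max = 16T/(πd³) is largest where d is smallest — segment AB (d = 45.1 mm).
τ_max = 16·4420/(π·(0.0451)³) = 2.454×10^8 Pa.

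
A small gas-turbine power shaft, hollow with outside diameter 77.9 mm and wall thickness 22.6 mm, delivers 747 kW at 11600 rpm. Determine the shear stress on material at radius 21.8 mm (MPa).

ω = 2π·11600/60 = 1215 rad/s, so T = P/ω = 747×10³ / 1215 = 614.9 N·m.
J = π(d_o⁴ − d_i⁴)/32 = π(0.0779⁴ − 0.0327⁴)/32 = 3.503×10^-6 m⁴.
Shear stress varies linearly with radius: τ = T·r/J = 614.9 × 0.0218 / 3.503×10^-6 = 3.827×10^6 Pa.

3.83 MPa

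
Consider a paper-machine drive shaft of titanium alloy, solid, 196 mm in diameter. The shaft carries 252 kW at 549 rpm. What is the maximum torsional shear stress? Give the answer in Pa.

ω = 2π·549/60 = 57.49 rad/s, so T = P/ω = 252×10³ / 57.49 = 4383 N·m.
J = πd⁴/32 = π(0.196)⁴/32 = 1.449×10^-4 m⁴.
τ_max = T·r/J = 4383 × 0.0980 / 1.449×10^-4 = 2.965×10^6 Pa.

2.96e6 Pa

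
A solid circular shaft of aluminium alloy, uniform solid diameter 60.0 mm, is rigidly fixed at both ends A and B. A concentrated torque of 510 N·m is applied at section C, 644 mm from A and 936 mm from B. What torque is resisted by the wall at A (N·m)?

302 N·m

With uniform GJ and both ends fixed, compatibility θ_AC = θ_CB gives T_A·a = T_B·b, together with T_A + T_B = T₀.
T_A = T₀·b/(a+b) = 510.0·936/1580 = 302.1 N·m; T_B = 207.9 N·m.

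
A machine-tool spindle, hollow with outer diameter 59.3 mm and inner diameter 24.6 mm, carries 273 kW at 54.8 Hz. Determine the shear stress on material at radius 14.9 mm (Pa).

1.00e7 Pa

ω = 2π·54.8 = 344.3 rad/s, so T = P/ω = 273×10³ / 344.3 = 792.9 N·m.
J = π(d_o⁴ − d_i⁴)/32 = π(0.0593⁴ − 0.0246⁴)/32 = 1.178×10^-6 m⁴.
Shear stress varies linearly with radius: τ = T·r/J = 792.9 × 0.0149 / 1.178×10^-6 = 1.003×10^7 Pa.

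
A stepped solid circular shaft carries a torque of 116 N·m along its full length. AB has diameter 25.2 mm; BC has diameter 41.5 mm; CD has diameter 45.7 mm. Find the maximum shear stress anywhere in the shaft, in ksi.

Under the same torque, τ_max = 16T/(πd³) is largest where d is smallest — segment AB (d = 25.2 mm).
τ_max = 16·116.0/(π·(0.0252)³) = 3.692×10^7 Pa.

5.35 ksi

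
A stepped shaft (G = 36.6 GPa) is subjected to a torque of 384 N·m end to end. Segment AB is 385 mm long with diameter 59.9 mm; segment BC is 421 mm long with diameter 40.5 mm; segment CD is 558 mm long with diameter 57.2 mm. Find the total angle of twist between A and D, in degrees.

1.46°

J_AB = π(0.0599)⁴/32 = 1.26×10^-6 m⁴; J_BC = π(0.0405)⁴/32 = 2.64×10^-7 m⁴; J_CD = π(0.0572)⁴/32 = 1.05×10^-6 m⁴.
θ = (T/G)·Σ L_i/J_i = (384.0/36.6×10⁹)·(0.385/1.26×10^-6 + 0.421/2.64×10^-7 + 0.558/1.05×10^-6) = 0.02549 rad.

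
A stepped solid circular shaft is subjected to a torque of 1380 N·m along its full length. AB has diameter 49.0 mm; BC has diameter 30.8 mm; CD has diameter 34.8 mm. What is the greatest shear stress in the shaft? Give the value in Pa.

Under the same torque, τ_max = 16T/(πd³) is largest where d is smallest — segment BC (d = 30.8 mm).
τ_max = 16·1380/(π·(0.0308)³) = 2.405×10^8 Pa.

2.41e8 Pa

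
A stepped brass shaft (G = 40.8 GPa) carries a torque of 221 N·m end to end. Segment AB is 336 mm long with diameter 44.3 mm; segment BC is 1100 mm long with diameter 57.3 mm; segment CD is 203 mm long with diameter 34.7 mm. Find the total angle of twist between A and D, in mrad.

18.2 mrad

J_AB = π(0.0443)⁴/32 = 3.78×10^-7 m⁴; J_BC = π(0.0573)⁴/32 = 1.06×10^-6 m⁴; J_CD = π(0.0347)⁴/32 = 1.42×10^-7 m⁴.
θ = (T/G)·Σ L_i/J_i = (221.0/40.8×10⁹)·(0.336/3.78×10^-7 + 1.10/1.06×10^-6 + 0.203/1.42×10^-7) = 0.01817 rad.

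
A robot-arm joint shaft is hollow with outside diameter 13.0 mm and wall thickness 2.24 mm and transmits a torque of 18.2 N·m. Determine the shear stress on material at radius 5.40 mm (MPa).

J = π(d_o⁴ − d_i⁴)/32 = π(0.0130⁴ − 0.00852⁴)/32 = 2.287×10^-9 m⁴.
Shear stress varies linearly with radius: τ = T·r/J = 18.20 × 0.00540 / 2.287×10^-9 = 4.298×10^7 Pa.

43.0 MPa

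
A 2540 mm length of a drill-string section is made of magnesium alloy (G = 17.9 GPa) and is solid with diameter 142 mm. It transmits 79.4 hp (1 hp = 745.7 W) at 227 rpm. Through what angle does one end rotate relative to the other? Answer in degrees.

0.507°

ω = 2π·227/60 = 23.77 rad/s, so T = P/ω = 79.4×745.7 / 23.77 = 2491 N·m.
J = πd⁴/32 = π(0.142)⁴/32 = 3.992×10^-5 m⁴.
θ = T·L/(G·J) = 2491 × 2.54 / (17.9×10⁹ × 3.992×10^-5) = 8.854×10^-3 rad.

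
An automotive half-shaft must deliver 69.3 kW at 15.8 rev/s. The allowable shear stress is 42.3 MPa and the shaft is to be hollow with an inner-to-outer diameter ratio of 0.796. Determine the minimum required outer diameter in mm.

ω = 2π·15.8 = 99.27 rad/s, so T = P/ω = 69.3×10³ / 99.27 = 698.1 N·m.
For a hollow shaft with d_i/d_o = 0.796: τ_max = 16T/(π d_o³ (1−k⁴)), so d_o = [16T/(π τ_allow (1−k⁴))]^(1/3) = [16·698.1/(π·4.23×10^7·0.5985)]^(1/3) = 0.05198 m.

52.0 mm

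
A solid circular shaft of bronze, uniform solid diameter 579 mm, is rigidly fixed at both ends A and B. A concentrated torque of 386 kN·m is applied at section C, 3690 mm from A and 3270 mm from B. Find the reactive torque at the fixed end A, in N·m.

With uniform GJ and both ends fixed, compatibility θ_AC = θ_CB gives T_A·a = T_B·b, together with T_A + T_B = T₀.
T_A = T₀·b/(a+b) = 386000·3270/6960 = 181400 N·m; T_B = 204600 N·m.

181000 N·m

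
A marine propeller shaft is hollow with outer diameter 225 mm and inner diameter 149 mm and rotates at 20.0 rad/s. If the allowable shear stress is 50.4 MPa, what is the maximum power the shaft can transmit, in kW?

J = π(d_o⁴ − d_i⁴)/32 = π(0.225⁴ − 0.149⁴)/32 = 2.032×10^-4 m⁴.
T_max = τ_allow·J/r = 5.04×10^7 × 2.032×10^-4 / 0.113 = 91040 N·m.
ω = 20.0 rad/s, so P_max = T_max·ω = 1.821×10^6 W.

1820 kW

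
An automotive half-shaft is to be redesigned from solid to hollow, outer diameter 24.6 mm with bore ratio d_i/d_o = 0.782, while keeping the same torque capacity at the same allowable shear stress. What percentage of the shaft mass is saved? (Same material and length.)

Equal τ_max and T ⇒ the solid shaft needs d_s³ = d_o³(1−k⁴), so d_s = 24.6·(1−0.782⁴)^(1/3) = 21.04 mm.
Area ratio A_h/A_s = d_o²(1−k²)/d_s² = (1−k²)/(1−k⁴)^(2/3) = 0.5308.
Mass saving = 1 − 0.5308 = 46.9 %.

46.9 %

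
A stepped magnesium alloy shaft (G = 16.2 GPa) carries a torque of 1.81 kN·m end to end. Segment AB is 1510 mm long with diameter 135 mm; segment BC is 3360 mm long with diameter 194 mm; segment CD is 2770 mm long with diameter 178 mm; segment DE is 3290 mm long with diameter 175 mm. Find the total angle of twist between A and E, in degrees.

J_AB = π(0.135)⁴/32 = 3.26×10^-5 m⁴; J_BC = π(0.194)⁴/32 = 1.39×10^-4 m⁴; J_CD = π(0.178)⁴/32 = 9.86×10^-5 m⁴; J_DE = π(0.175)⁴/32 = 9.21×10^-5 m⁴.
θ = (T/G)·Σ L_i/J_i = (1810/16.2×10⁹)·(1.51/3.26×10^-5 + 3.36/1.39×10^-4 + 2.77/9.86×10^-5 + 3.29/9.21×10^-5) = 0.01501 rad.

0.860°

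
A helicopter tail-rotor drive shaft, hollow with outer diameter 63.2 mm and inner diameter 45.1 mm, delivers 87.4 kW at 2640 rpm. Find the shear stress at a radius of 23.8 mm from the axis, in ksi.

ω = 2π·2640/60 = 276.5 rad/s, so T = P/ω = 87.4×10³ / 276.5 = 316.1 N·m.
J = π(d_o⁴ − d_i⁴)/32 = π(0.0632⁴ − 0.0451⁴)/32 = 1.160×10^-6 m⁴.
Shear stress varies linearly with radius: τ = T·r/J = 316.1 × 0.0238 / 1.160×10^-6 = 6.486×10^6 Pa.

0.941 ksi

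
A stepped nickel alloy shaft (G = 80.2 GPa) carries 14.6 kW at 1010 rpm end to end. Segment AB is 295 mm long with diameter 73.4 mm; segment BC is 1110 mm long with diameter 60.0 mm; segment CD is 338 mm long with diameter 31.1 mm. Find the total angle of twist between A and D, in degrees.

ω = 2π·1010/60 = 105.8 rad/s, so T = P/ω = 14.6×10³ / 105.8 = 138.0 N·m.
J_AB = π(0.0734)⁴/32 = 2.85×10^-6 m⁴; J_BC = π(0.0600)⁴/32 = 1.27×10^-6 m⁴; J_CD = π(0.0311)⁴/32 = 9.18×10^-8 m⁴.
θ = (T/G)·Σ L_i/J_i = (138.0/80.2×10⁹)·(0.295/2.85×10^-6 + 1.11/1.27×10^-6 + 0.338/9.18×10^-8) = 8.014×10^-3 rad.

0.459°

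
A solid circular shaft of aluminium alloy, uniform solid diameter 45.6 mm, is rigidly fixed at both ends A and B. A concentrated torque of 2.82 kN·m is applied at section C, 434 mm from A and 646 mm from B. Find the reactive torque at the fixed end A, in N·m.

With uniform GJ and both ends fixed, compatibility θ_AC = θ_CB gives T_A·a = T_B·b, together with T_A + T_B = T₀.
T_A = T₀·b/(a+b) = 2820·646/1080 = 1687 N·m; T_B = 1133 N·m.

1690 N·m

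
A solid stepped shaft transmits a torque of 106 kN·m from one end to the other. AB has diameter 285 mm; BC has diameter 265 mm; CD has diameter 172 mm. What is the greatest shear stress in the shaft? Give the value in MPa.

106 MPa

Under the same torque, τ_max = 16T/(πd³) is largest where d is smallest — segment CD (d = 172 mm).
τ_max = 16·106000/(π·(0.172)³) = 1.061×10^8 Pa.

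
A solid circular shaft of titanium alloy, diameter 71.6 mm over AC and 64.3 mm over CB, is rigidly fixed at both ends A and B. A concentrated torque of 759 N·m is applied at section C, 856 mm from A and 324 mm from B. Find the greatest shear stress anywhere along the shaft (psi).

1330 psi

Compatibility: T_A·a/J_AC = T_B·b/J_CB with T_A + T_B = T₀.
J_AC = 2.58×10^-6 m⁴, J_CB = 1.68×10^-6 m⁴, so T_A = T₀·(J_AC/a)/((J_AC/a)+(J_CB/b)) = 279.2 N·m, T_B = 479.8 N·m.
τ in each portion: τ_AC = 3.87×10^6 Pa, τ_CB = 9.19×10^6 Pa; maximum is in CB.
τ_max = T_CB·r/J = 479.8·0.0321/1.68×10^-6 = 9.192×10^6 Pa.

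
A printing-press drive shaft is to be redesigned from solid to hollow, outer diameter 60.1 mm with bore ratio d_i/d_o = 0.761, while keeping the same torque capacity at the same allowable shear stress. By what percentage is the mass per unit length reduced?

Equal τ_max and T ⇒ the solid shaft needs d_s³ = d_o³(1−k⁴), so d_s = 60.1·(1−0.761⁴)^(1/3) = 52.45 mm.
Area ratio A_h/A_s = d_o²(1−k²)/d_s² = (1−k²)/(1−k⁴)^(2/3) = 0.5526.
Mass saving = 1 − 0.5526 = 44.7 %.

44.7 %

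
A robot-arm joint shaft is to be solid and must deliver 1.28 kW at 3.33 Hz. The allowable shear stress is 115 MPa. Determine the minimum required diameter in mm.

ω = 2π·3.33 = 20.92 rad/s, so T = P/ω = 1.28×10³ / 20.92 = 61.18 N·m.
For a solid shaft τ_max = 16T/(πd³), so d = (16T/(π τ_allow))^(1/3) = (16·61.18/(π·1.15×10^8))^(1/3) = 0.01394 m.

13.9 mm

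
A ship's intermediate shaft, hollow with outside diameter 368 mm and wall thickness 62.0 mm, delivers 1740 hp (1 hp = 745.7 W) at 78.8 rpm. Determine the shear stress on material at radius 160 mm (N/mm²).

ω = 2π·78.8/60 = 8.252 rad/s, so T = P/ω = 1740×745.7 / 8.252 = 157200 N·m.
J = π(d_o⁴ − d_i⁴)/32 = π(0.368⁴ − 0.244⁴)/32 = 1.453×10^-3 m⁴.
Shear stress varies linearly with radius: τ = T·r/J = 157200 × 0.160 / 1.453×10^-3 = 1.732×10^7 Pa.

17.3 N/mm²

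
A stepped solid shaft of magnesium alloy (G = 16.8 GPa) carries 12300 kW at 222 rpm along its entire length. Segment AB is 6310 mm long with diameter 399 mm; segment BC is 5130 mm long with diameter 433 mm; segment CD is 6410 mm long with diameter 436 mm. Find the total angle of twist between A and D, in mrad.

ω = 2π·222/60 = 23.25 rad/s, so T = P/ω = 12300×10³ / 23.25 = 529100 N·m.
J_AB = π(0.399)⁴/32 = 2.49×10^-3 m⁴; J_BC = π(0.433)⁴/32 = 3.45×10^-3 m⁴; J_CD = π(0.436)⁴/32 = 3.55×10^-3 m⁴.
θ = (T/G)·Σ L_i/J_i = (529100/16.8×10⁹)·(6.31/2.49×10^-3 + 5.13/3.45×10^-3 + 6.41/3.55×10^-3) = 0.1836 rad.

184 mrad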